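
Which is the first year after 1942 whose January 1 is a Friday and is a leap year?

Jan 1 advances by 2 weekdays after a leap year and by 1 after a common year.
1942: Jan 1 is Thursday.
1943: Friday
1944: Saturday (leap)
1945: Monday
1946: Tuesday
1947: Wednesday
1948: Thursday (leap)
1949: Saturday
1950: Sunday
1951: Monday
1952: Tuesday (leap)
1953: Thursday
1954: Friday
1955: Saturday
1956: Sunday (leap)
1957: Tuesday
1958: Wednesday
1959: Thursday
1960: Friday (leap)
1960 begins on a Friday and is a leap year.

1960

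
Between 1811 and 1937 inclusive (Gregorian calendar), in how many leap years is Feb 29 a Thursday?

Leap years in 1811–1937: 31 of them.
Feb 29 weekday advances by 5 (mod 7) from one leap year to the next four years later (or differs when a century non-leap intervenes).
Leap-day weekdays: 1812:Sat 1816:Thu✓ 1820:Tue 1824:Sun 1828:Fri 1832:Wed 1836:Mon 1840:Sat 1844:Thu✓ 1848:Tue 1852:Sun 1856:Fri 1860:Wed …(5 more)… 1884:Fri 1888:Wed 1892:Mon 1896:Sat 1904:Mon 1908:Sat 1912:Thu✓ 1916:Tue 1920:Sun 1924:Fri 1928:Wed 1932:Mon 1936:Sat
Thursday: 1816, 1844, 1872, 1912 → 4.

4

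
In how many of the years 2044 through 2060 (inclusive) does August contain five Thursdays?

8

August has 31 days; it has five Thursdays when Thursday falls among the first (month-length − 28) days — i.e. when August 1 is one of Thursday/Wednesday/Tuesday.
August 1 by year: 2044:Mon 2045:Tue✓ 2046:Wed✓ 2047:Thu✓ 2048:Sat 2049:Sun 2050:Mon 2051:Tue✓ 2052:Thu✓ 2053:Fri 2054:Sat 2055:Sun 2056:Tue✓ 2057:Wed✓ 2058:Thu✓ 2059:Fri 2060:Sun
Years with five Thursdays: 2045, 2046, 2047, 2051, 2052, 2056, 2057, 2058 → 8.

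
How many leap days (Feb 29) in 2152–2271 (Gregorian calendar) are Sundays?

Leap years in 2152–2271: 29 of them.
Feb 29 weekday advances by 5 (mod 7) from one leap year to the next four years later (or differs when a century non-leap intervenes).
Leap-day weekdays: 2152:Tue 2156:Sun✓ 2160:Fri 2164:Wed 2168:Mon 2172:Sat 2176:Thu 2180:Tue 2184:Sun✓ 2188:Fri 2192:Wed 2196:Mon 2204:Wed …(3 more)… 2220:Tue 2224:Sun✓ 2228:Fri 2232:Wed 2236:Mon 2240:Sat 2244:Thu 2248:Tue 2252:Sun✓ 2256:Fri 2260:Wed 2264:Mon 2268:Sat
Sunday: 2156, 2184, 2224, 2252 → 4.

4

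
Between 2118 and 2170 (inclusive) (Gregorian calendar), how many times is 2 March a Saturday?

Track 2 March's weekday year by year (advancing +1, or +2 across a Feb 29):
  2118: Wed  2119: Thu (+1)  2120: Sat (+2) ✓  2121: Sun (+1)  2122: Mon (+1)
  2123: Tue (+1)  2124: Thu (+2)  2125: Fri (+1)  2126: Sat (+1) ✓  2127: Sun (+1)
  2128: Tue (+2)  2129: Wed (+1)  2130: Thu (+1)  2131: Fri (+1)  … (25 more years) …
  2157: Wed (+1)  2158: Thu (+1)  2159: Fri (+1)  2160: Sun (+2)  2161: Mon (+1)
  2162: Tue (+1)  2163: Wed (+1)  2164: Fri (+2)  2165: Sat (+1) ✓  2166: Sun (+1)
  2167: Mon (+1)  2168: Wed (+2)  2169: Thu (+1)  2170: Fri (+1)
Saturday years: 2120, 2126, 2137, 2143, 2148, 2154, 2165 — 7 in total.

7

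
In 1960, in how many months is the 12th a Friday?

Check the 12th of each month of 1960: Jan 12: Tue, Feb 12: Fri, Mar 12: Sat, Apr 12: Tue, May 12: Thu, Jun 12: Sun, Jul 12: Tue, Aug 12: Fri, Sep 12: Mon, Oct 12: Wed, Nov 12: Sat, Dec 12: Mon.
Friday occurs in February, August — 2 months.

2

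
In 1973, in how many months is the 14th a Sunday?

2

Check the 14th of each month of 1973: Jan 14: Sun, Feb 14: Wed, Mar 14: Wed, Apr 14: Sat, May 14: Mon, Jun 14: Thu, Jul 14: Sat, Aug 14: Tue, Sep 14: Fri, Oct 14: Sun, Nov 14: Wed, Dec 14: Fri.
Sunday occurs in January, October — 2 months.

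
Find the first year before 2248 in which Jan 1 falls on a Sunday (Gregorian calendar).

2243

Jan 1 advances by 2 weekdays after a leap year and by 1 after a common year.
2248: Jan 1 is Saturday (leap).
2247: Friday
2246: Thursday
2245: Wednesday
2244: Monday (leap)
2243: Sunday
2243 begins on a Sunday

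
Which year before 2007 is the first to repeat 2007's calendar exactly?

2001

Two years share a calendar iff Jan 1 falls on the same weekday and both are leap or both are common. 2007: Jan 1 is Monday, common year.
2006: Jan 1 Sunday, common
2005: Jan 1 Saturday, common
2004: Jan 1 Thursday, leap
2003: Jan 1 Wednesday, common
2002: Jan 1 Tuesday, common
2001: Jan 1 Monday, common
2001 matches on both conditions.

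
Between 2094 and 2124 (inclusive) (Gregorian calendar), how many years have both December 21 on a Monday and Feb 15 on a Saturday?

Check each year's weekday for December 21 and Feb 15:
  2094: Tue/Mon  2095: Wed/Tue  2096: Fri/Wed  2097: Sat/Fri  2098: Sun/Sat  2099: Mon/Sun  2100: Tue/Mon  2101: Wed/Tue  2102: Thu/Wed  2103: Fri/Thu  2104: Sun/Fri  2105: Mon/Sun  2106: Tue/Mon  2107: Wed/Tue  …(3 more)…  2111: Mon/Sun  2112: Wed/Mon  2113: Thu/Wed  2114: Fri/Thu  2115: Sat/Fri  2116: Mon/Sat ✓  2117: Tue/Mon  2118: Wed/Tue  2119: Thu/Wed  2120: Sat/Thu  2121: Sun/Sat  2122: Mon/Sun  2123: Tue/Mon  2124: Thu/Tue
Both conditions hold in: 2116 — 1.

1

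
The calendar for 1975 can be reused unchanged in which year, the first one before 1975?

1969

Two years share a calendar iff Jan 1 falls on the same weekday and both are leap or both are common. 1975: Jan 1 is Wednesday, common year.
1974: Jan 1 Tuesday, common
1973: Jan 1 Monday, common
1972: Jan 1 Saturday, leap
1971: Jan 1 Friday, common
1970: Jan 1 Thursday, common
1969: Jan 1 Wednesday, common
1969 matches on both conditions.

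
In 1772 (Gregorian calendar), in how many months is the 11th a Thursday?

1

Check the 11th of each month of 1772: Jan 11: Sat, Feb 11: Tue, Mar 11: Wed, Apr 11: Sat, May 11: Mon, Jun 11: Thu, Jul 11: Sat, Aug 11: Tue, Sep 11: Fri, Oct 11: Sun, Nov 11: Wed, Dec 11: Fri.
Thursday occurs in June — 1 month.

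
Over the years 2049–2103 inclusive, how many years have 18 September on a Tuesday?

Track 18 September's weekday year by year (advancing +1, or +2 across a Feb 29):
  2049: Sat  2050: Sun (+1)  2051: Mon (+1)  2052: Wed (+2)  2053: Thu (+1)
  2054: Fri (+1)  2055: Sat (+1)  2056: Mon (+2)  2057: Tue (+1) ✓  2058: Wed (+1)
  2059: Thu (+1)  2060: Sat (+2)  2061: Sun (+1)  2062: Mon (+1)  … (27 more years) …
  2090: Mon (+1)  2091: Tue (+1) ✓  2092: Thu (+2)  2093: Fri (+1)  2094: Sat (+1)
  2095: Sun (+1)  2096: Tue (+2) ✓  2097: Wed (+1)  2098: Thu (+1)  2099: Fri (+1)
  2100: Sat (+1)  2101: Sun (+1)  2102: Mon (+1)  2103: Tue (+1) ✓
Tuesday years: 2057, 2063, 2068, 2074, 2085, 2091, 2096, 2103 — 8 in total.

8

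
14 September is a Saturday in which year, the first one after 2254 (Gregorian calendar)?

2261

From one year to the next, a fixed date's weekday advances by 1, or by 2 when a Feb 29 lies between the two dates.
2254: September 14 is Thursday.
2255: Friday (+1)
2256: Sunday (+2)
2257: Monday (+1)
2258: Tuesday (+1)
2259: Wednesday (+1)
2260: Friday (+2)
2261: Saturday (+1)
14 September falls on a Saturday in 2261.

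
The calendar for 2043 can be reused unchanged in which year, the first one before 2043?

2037

Two years share a calendar iff Jan 1 falls on the same weekday and both are leap or both are common. 2043: Jan 1 is Thursday, common year.
2042: Jan 1 Wednesday, common
2041: Jan 1 Tuesday, common
2040: Jan 1 Sunday, leap
2039: Jan 1 Saturday, common
2038: Jan 1 Friday, common
2037: Jan 1 Thursday, common
2037 matches on both conditions.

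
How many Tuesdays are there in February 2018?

February 2018 has 28 days and begins on Thursday.
The first Tuesday is February 6.
Tuesdays fall on 6, 13, 20, 27 — that's 4.

4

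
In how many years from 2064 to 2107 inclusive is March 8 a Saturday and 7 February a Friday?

Check each year's weekday for March 8 and 7 February:
  2064: Sat/Thu  2065: Sun/Sat  2066: Mon/Sun  2067: Tue/Mon  2068: Thu/Tue  2069: Fri/Thu  2070: Sat/Fri ✓  2071: Sun/Sat  2072: Tue/Sun  2073: Wed/Tue  2074: Thu/Wed  2075: Fri/Thu  2076: Sun/Fri  2077: Mon/Sun  …(16 more)…  2094: Mon/Sun  2095: Tue/Mon  2096: Thu/Tue  2097: Fri/Thu  2098: Sat/Fri ✓  2099: Sun/Sat  2100: Mon/Sun  2101: Tue/Mon  2102: Wed/Tue  2103: Thu/Wed  2104: Sat/Thu  2105: Sun/Sat  2106: Mon/Sun  2107: Tue/Mon
Both conditions hold in: 2070, 2081, 2087, 2098 — 4.

4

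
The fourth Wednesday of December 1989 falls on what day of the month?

27

December 1, 1989 is a Friday, so the first Wednesday is the 6th.
The fourth Wednesday is 6 + 21 = 27.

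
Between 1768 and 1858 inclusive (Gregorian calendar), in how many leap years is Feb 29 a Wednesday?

Leap years in 1768–1858: 22 of them.
Feb 29 weekday advances by 5 (mod 7) from one leap year to the next four years later (or differs when a century non-leap intervenes).
Leap-day weekdays: 1768:Mon 1772:Sat 1776:Thu 1780:Tue 1784:Sun 1788:Fri 1792:Wed✓ 1796:Mon 1804:Wed✓ 1808:Mon 1812:Sat 1816:Thu 1820:Tue 1824:Sun 1828:Fri 1832:Wed✓ 1836:Mon 1840:Sat 1844:Thu 1848:Tue 1852:Sun 1856:Fri
Wednesday: 1792, 1804, 1832 → 3.

3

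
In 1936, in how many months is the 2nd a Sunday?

2

Check the 2nd of each month of 1936: Jan 2: Thu, Feb 2: Sun, Mar 2: Mon, Apr 2: Thu, May 2: Sat, Jun 2: Tue, Jul 2: Thu, Aug 2: Sun, Sep 2: Wed, Oct 2: Fri, Nov 2: Mon, Dec 2: Wed.
Sunday occurs in February, August — 2 months.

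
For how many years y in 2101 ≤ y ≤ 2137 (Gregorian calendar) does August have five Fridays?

August has 31 days; it has five Fridays when Friday falls among the first (month-length − 28) days — i.e. when August 1 is one of Friday/Thursday/Wednesday.
August 1 by year: 2101:Mon 2102:Tue 2103:Wed✓ 2104:Fri✓ 2105:Sat 2106:Sun 2107:Mon 2108:Wed✓ 2109:Thu✓ 2110:Fri✓ 2111:Sat 2112:Mon 2113:Tue 2114:Wed✓ 2115:Thu✓ …(7 more)… 2123:Sun 2124:Tue 2125:Wed✓ 2126:Thu✓ 2127:Fri✓ 2128:Sun 2129:Mon 2130:Tue 2131:Wed✓ 2132:Fri✓ 2133:Sat 2134:Sun 2135:Mon 2136:Wed✓ 2137:Thu✓
Years with five Fridays: 2103, 2104, 2108, 2109, 2110, 2114, 2115, 2120, 2121, 2125, 2126, 2127, 2131, 2132, 2136, 2137 → 16.

16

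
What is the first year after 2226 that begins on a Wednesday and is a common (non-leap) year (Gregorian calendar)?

Jan 1 advances by 2 weekdays after a leap year and by 1 after a common year.
2226: Jan 1 is Sunday.
2227: Monday
2228: Tuesday (leap)
2229: Thursday
2230: Friday
2231: Saturday
2232: Sunday (leap)
2233: Tuesday
2234: Wednesday
2234 begins on a Wednesday and is a common year.

2234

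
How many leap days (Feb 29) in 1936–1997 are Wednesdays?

2

Leap years in 1936–1997: 16 of them.
Feb 29 weekday advances by 5 (mod 7) from one leap year to the next four years later (or differs when a century non-leap intervenes).
Leap-day weekdays: 1936:Sat 1940:Thu 1944:Tue 1948:Sun 1952:Fri 1956:Wed✓ 1960:Mon 1964:Sat 1968:Thu 1972:Tue 1976:Sun 1980:Fri 1984:Wed✓ 1988:Mon 1992:Sat 1996:Thu
Wednesday: 1956, 1984 → 2.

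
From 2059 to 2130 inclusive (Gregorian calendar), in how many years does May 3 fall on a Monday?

11

Track May 3's weekday year by year (advancing +1, or +2 across a Feb 29):
  2059: Sat  2060: Mon (+2) ✓  2061: Tue (+1)  2062: Wed (+1)  2063: Thu (+1)
  2064: Sat (+2)  2065: Sun (+1)  2066: Mon (+1) ✓  2067: Tue (+1)  2068: Thu (+2)
  2069: Fri (+1)  2070: Sat (+1)  2071: Sun (+1)  2072: Tue (+2)  … (44 more years) …
  2117: Mon (+1) ✓  2118: Tue (+1)  2119: Wed (+1)  2120: Fri (+2)  2121: Sat (+1)
  2122: Sun (+1)  2123: Mon (+1) ✓  2124: Wed (+2)  2125: Thu (+1)  2126: Fri (+1)
  2127: Sat (+1)  2128: Mon (+2) ✓  2129: Tue (+1)  2130: Wed (+1)
Monday years: 2060, 2066, 2077, 2083, 2088, 2094, 2100, 2106, 2117, 2123, 2128 — 11 in total.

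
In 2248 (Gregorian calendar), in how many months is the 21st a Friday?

Check the 21st of each month of 2248: Jan 21: Fri, Feb 21: Mon, Mar 21: Tue, Apr 21: Fri, May 21: Sun, Jun 21: Wed, Jul 21: Fri, Aug 21: Mon, Sep 21: Thu, Oct 21: Sat, Nov 21: Tue, Dec 21: Thu.
Friday occurs in January, April, July — 3 months.

3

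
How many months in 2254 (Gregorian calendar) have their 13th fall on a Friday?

Check the 13th of each month of 2254: Jan 13: Fri, Feb 13: Mon, Mar 13: Mon, Apr 13: Thu, May 13: Sat, Jun 13: Tue, Jul 13: Thu, Aug 13: Sun, Sep 13: Wed, Oct 13: Fri, Nov 13: Mon, Dec 13: Wed.
Friday occurs in January, October — 2 months.

2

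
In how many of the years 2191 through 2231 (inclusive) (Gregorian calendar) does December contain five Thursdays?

18

December has 31 days; it has five Thursdays when Thursday falls among the first (month-length − 28) days — i.e. when December 1 is one of Thursday/Wednesday/Tuesday.
December 1 by year: 2191:Thu✓ 2192:Sat 2193:Sun 2194:Mon 2195:Tue✓ 2196:Thu✓ 2197:Fri 2198:Sat 2199:Sun 2200:Mon 2201:Tue✓ 2202:Wed✓ 2203:Thu✓ 2204:Sat 2205:Sun …(11 more)… 2217:Mon 2218:Tue✓ 2219:Wed✓ 2220:Fri 2221:Sat 2222:Sun 2223:Mon 2224:Wed✓ 2225:Thu✓ 2226:Fri 2227:Sat 2228:Mon 2229:Tue✓ 2230:Wed✓ 2231:Thu✓
Years with five Thursdays: 2191, 2195, 2196, 2201, 2202, 2203, 2207, 2208, 2212, 2213, 2214, 2218, 2219, 2224, 2225, 2229, 2230, 2231 → 18.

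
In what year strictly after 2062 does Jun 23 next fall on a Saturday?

2063

From one year to the next, a fixed date's weekday advances by 1, or by 2 when a Feb 29 lies between the two dates.
2062: June 23 is Friday.
2063: Saturday (+1)
Jun 23 falls on a Saturday in 2063.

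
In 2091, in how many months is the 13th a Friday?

2

Check the 13th of each month of 2091: Jan 13: Sat, Feb 13: Tue, Mar 13: Tue, Apr 13: Fri, May 13: Sun, Jun 13: Wed, Jul 13: Fri, Aug 13: Mon, Sep 13: Thu, Oct 13: Sat, Nov 13: Tue, Dec 13: Thu.
Friday occurs in April, July — 2 months.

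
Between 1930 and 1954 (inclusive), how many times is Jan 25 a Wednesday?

3

Track Jan 25's weekday year by year (advancing +1, or +2 across a Feb 29):
  1930: Sat  1931: Sun (+1)  1932: Mon (+1)  1933: Wed (+2) ✓  1934: Thu (+1)
  1935: Fri (+1)  1936: Sat (+1)  1937: Mon (+2)  1938: Tue (+1)  1939: Wed (+1) ✓
  1940: Thu (+1)  1941: Sat (+2)  1942: Sun (+1)  1943: Mon (+1)  1944: Tue (+1)
  1945: Thu (+2)  1946: Fri (+1)  1947: Sat (+1)  1948: Sun (+1)  1949: Tue (+2)
  1950: Wed (+1) ✓  1951: Thu (+1)  1952: Fri (+1)  1953: Sun (+2)  1954: Mon (+1)
Wednesday years: 1933, 1939, 1950 — 3 in total.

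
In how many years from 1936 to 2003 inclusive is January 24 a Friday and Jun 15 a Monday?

3

Check each year's weekday for January 24 and Jun 15:
  1936: Fri/Mon ✓  1937: Sun/Tue  1938: Mon/Wed  1939: Tue/Thu  1940: Wed/Sat  1941: Fri/Sun  1942: Sat/Mon  1943: Sun/Tue  1944: Mon/Thu  1945: Wed/Fri  1946: Thu/Sat  1947: Fri/Sun  1948: Sat/Tue  1949: Mon/Wed  …(40 more)…  1990: Wed/Fri  1991: Thu/Sat  1992: Fri/Mon ✓  1993: Sun/Tue  1994: Mon/Wed  1995: Tue/Thu  1996: Wed/Sat  1997: Fri/Sun  1998: Sat/Mon  1999: Sun/Tue  2000: Mon/Thu  2001: Wed/Fri  2002: Thu/Sat  2003: Fri/Sun
Both conditions hold in: 1936, 1964, 1992 — 3.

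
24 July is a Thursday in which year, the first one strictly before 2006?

From one year to the next, a fixed date's weekday advances by 1, or by 2 when a Feb 29 lies between the two dates.
2006: July 24 is Monday.
2005: Sunday (−1)
2004: Saturday (−1)
2003: Thursday (−2)
24 July falls on a Thursday in 2003.

2003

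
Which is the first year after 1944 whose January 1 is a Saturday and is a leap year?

1972

Jan 1 advances by 2 weekdays after a leap year and by 1 after a common year.
1944: Jan 1 is Saturday (leap).
1945: Monday
1946: Tuesday
1947: Wednesday
1948: Thursday (leap)
1949: Saturday
1950: Sunday
1951: Monday
1952: Tuesday (leap)
1953: Thursday
1954: Friday
1955: Saturday
1956: Sunday (leap)
1957: Tuesday
1958: Wednesday
1959: Thursday
1960: Friday (leap)
1961: Sunday
1962: Monday
1963: Tuesday
1964: Wednesday (leap)
1965: Friday
1966: Saturday
1967: Sunday
1968: Monday (leap)
1969: Wednesday
1970: Thursday
1971: Friday
1972: Saturday (leap)
1972 begins on a Saturday and is a leap year.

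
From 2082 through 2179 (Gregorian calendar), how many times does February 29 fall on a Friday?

4

Leap years in 2082–2179: 23 of them.
Feb 29 weekday advances by 5 (mod 7) from one leap year to the next four years later (or differs when a century non-leap intervenes).
Leap-day weekdays: 2084:Tue 2088:Sun 2092:Fri✓ 2096:Wed 2104:Fri✓ 2108:Wed 2112:Mon 2116:Sat 2120:Thu 2124:Tue 2128:Sun 2132:Fri✓ 2136:Wed 2140:Mon 2144:Sat 2148:Thu 2152:Tue 2156:Sun 2160:Fri✓ 2164:Wed 2168:Mon 2172:Sat 2176:Thu
Friday: 2092, 2104, 2132, 2160 → 4.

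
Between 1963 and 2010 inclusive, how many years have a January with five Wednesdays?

January has 31 days; it has five Wednesdays when Wednesday falls among the first (month-length − 28) days — i.e. when January 1 is one of Wednesday/Tuesday/Monday.
January 1 by year: 1963:Tue✓ 1964:Wed✓ 1965:Fri 1966:Sat 1967:Sun 1968:Mon✓ 1969:Wed✓ 1970:Thu 1971:Fri 1972:Sat 1973:Mon✓ 1974:Tue✓ 1975:Wed✓ 1976:Thu 1977:Sat …(18 more)… 1996:Mon✓ 1997:Wed✓ 1998:Thu 1999:Fri 2000:Sat 2001:Mon✓ 2002:Tue✓ 2003:Wed✓ 2004:Thu 2005:Sat 2006:Sun 2007:Mon✓ 2008:Tue✓ 2009:Thu 2010:Fri
Years with five Wednesdays: 1963, 1964, 1968, 1969, 1973, 1974, 1975, 1979, 1980, 1985, 1986, 1990, 1991, 1992, 1996, 1997, 2001, 2002, 2003, 2007, 2008 → 21.

21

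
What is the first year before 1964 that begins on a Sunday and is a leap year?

1956

Jan 1 advances by 2 weekdays after a leap year and by 1 after a common year.
1964: Jan 1 is Wednesday (leap).
1963: Tuesday
1962: Monday
1961: Sunday
1960: Friday (leap)
1959: Thursday
1958: Wednesday
1957: Tuesday
1956: Sunday (leap)
1956 begins on a Sunday and is a leap year.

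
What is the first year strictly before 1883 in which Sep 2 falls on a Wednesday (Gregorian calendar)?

1874

From one year to the next, a fixed date's weekday advances by 1, or by 2 when a Feb 29 lies between the two dates.
1883: September 2 is Sunday.
1882: Saturday (−1)
1881: Friday (−1)
1880: Thursday (−1)
1879: Tuesday (−2)
1878: Monday (−1)
1877: Sunday (−1)
1876: Saturday (−1)
1875: Thursday (−2)
1874: Wednesday (−1)
Sep 2 falls on a Wednesday in 1874.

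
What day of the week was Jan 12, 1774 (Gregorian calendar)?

Wednesday

January 1, 1774 is a Saturday.
January 12 is day 12 of the year, i.e. 11 days after Jan 1.
11 mod 7 = 4, so advance 4 weekdays from Saturday: Wednesday.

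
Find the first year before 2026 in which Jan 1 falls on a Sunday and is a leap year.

2012

Jan 1 advances by 2 weekdays after a leap year and by 1 after a common year.
2026: Jan 1 is Thursday.
2025: Wednesday
2024: Monday (leap)
2023: Sunday
2022: Saturday
2021: Friday
2020: Wednesday (leap)
2019: Tuesday
2018: Monday
2017: Sunday
2016: Friday (leap)
2015: Thursday
2014: Wednesday
2013: Tuesday
2012: Sunday (leap)
2012 begins on a Sunday and is a leap year.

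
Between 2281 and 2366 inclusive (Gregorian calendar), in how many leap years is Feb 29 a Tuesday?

2

Leap years in 2281–2366: 20 of them.
Feb 29 weekday advances by 5 (mod 7) from one leap year to the next four years later (or differs when a century non-leap intervenes).
Leap-day weekdays: 2284:Fri 2288:Wed 2292:Mon 2296:Sat 2304:Mon 2308:Sat 2312:Thu 2316:Tue✓ 2320:Sun 2324:Fri 2328:Wed 2332:Mon 2336:Sat 2340:Thu 2344:Tue✓ 2348:Sun 2352:Fri 2356:Wed 2360:Mon 2364:Sat
Tuesday: 2316, 2344 → 2.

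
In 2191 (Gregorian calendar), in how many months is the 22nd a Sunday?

Check the 22nd of each month of 2191: Jan 22: Sat, Feb 22: Tue, Mar 22: Tue, Apr 22: Fri, May 22: Sun, Jun 22: Wed, Jul 22: Fri, Aug 22: Mon, Sep 22: Thu, Oct 22: Sat, Nov 22: Tue, Dec 22: Thu.
Sunday occurs in May — 1 month.

1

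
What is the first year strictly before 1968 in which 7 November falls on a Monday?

From one year to the next, a fixed date's weekday advances by 1, or by 2 when a Feb 29 lies between the two dates.
1968: November 7 is Thursday.
1967: Tuesday (−2)
1966: Monday (−1)
7 November falls on a Monday in 1966.

1966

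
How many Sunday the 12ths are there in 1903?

Check the 12th of each month of 1903: Jan 12: Mon, Feb 12: Thu, Mar 12: Thu, Apr 12: Sun, May 12: Tue, Jun 12: Fri, Jul 12: Sun, Aug 12: Wed, Sep 12: Sat, Oct 12: Mon, Nov 12: Thu, Dec 12: Sat.
Sunday occurs in April, July — 2 months.

2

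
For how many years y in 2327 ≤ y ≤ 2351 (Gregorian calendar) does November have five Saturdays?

November has 30 days; it has five Saturdays when Saturday falls among the first (month-length − 28) days — i.e. when November 1 is one of Saturday/Friday.
November 1 by year: 2327:Tue 2328:Thu 2329:Fri✓ 2330:Sat✓ 2331:Sun 2332:Tue 2333:Wed 2334:Thu 2335:Fri✓ 2336:Sun 2337:Mon 2338:Tue 2339:Wed 2340:Fri✓ 2341:Sat✓ 2342:Sun 2343:Mon 2344:Wed 2345:Thu 2346:Fri✓ 2347:Sat✓ 2348:Mon 2349:Tue 2350:Wed 2351:Thu
Years with five Saturdays: 2329, 2330, 2335, 2340, 2341, 2346, 2347 → 7.

7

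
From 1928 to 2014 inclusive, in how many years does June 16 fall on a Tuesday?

12

Track June 16's weekday year by year (advancing +1, or +2 across a Feb 29):
  1928: Sat  1929: Sun (+1)  1930: Mon (+1)  1931: Tue (+1) ✓  1932: Thu (+2)
  1933: Fri (+1)  1934: Sat (+1)  1935: Sun (+1)  1936: Tue (+2) ✓  1937: Wed (+1)
  1938: Thu (+1)  1939: Fri (+1)  1940: Sun (+2)  1941: Mon (+1)  … (59 more years) …
  2001: Sat (+1)  2002: Sun (+1)  2003: Mon (+1)  2004: Wed (+2)  2005: Thu (+1)
  2006: Fri (+1)  2007: Sat (+1)  2008: Mon (+2)  2009: Tue (+1) ✓  2010: Wed (+1)
  2011: Thu (+1)  2012: Sat (+2)  2013: Sun (+1)  2014: Mon (+1)
Tuesday years: 1931, 1936, 1942, 1953, 1959, 1964, 1970, 1981, 1987, 1992, 1998, 2009 — 12 in total.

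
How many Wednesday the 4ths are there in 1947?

Check the 4th of each month of 1947: Jan 4: Sat, Feb 4: Tue, Mar 4: Tue, Apr 4: Fri, May 4: Sun, Jun 4: Wed, Jul 4: Fri, Aug 4: Mon, Sep 4: Thu, Oct 4: Sat, Nov 4: Tue, Dec 4: Thu.
Wednesday occurs in June — 1 month.

1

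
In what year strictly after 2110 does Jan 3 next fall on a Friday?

From one year to the next, a fixed date's weekday advances by 1, or by 2 when a Feb 29 lies between the two dates.
2110: January 3 is Friday.
2111: Saturday (+1)
2112: Sunday (+1)
2113: Tuesday (+2)
2114: Wednesday (+1)
2115: Thursday (+1)
2116: Friday (+1)
Jan 3 falls on a Friday in 2116.

2116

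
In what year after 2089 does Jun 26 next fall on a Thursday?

2092

From one year to the next, a fixed date's weekday advances by 1, or by 2 when a Feb 29 lies between the two dates.
2089: June 26 is Sunday.
2090: Monday (+1)
2091: Tuesday (+1)
2092: Thursday (+2)
Jun 26 falls on a Thursday in 2092.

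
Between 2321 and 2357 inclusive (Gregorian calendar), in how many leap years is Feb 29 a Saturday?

Leap years in 2321–2357: 9 of them.
Feb 29 weekday advances by 5 (mod 7) from one leap year to the next four years later (or differs when a century non-leap intervenes).
Leap-day weekdays: 2324:Fri 2328:Wed 2332:Mon 2336:Sat✓ 2340:Thu 2344:Tue 2348:Sun 2352:Fri 2356:Wed
Saturday: 2336 → 1.

1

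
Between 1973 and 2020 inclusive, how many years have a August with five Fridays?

August has 31 days; it has five Fridays when Friday falls among the first (month-length − 28) days — i.e. when August 1 is one of Friday/Thursday/Wednesday.
August 1 by year: 1973:Wed✓ 1974:Thu✓ 1975:Fri✓ 1976:Sun 1977:Mon 1978:Tue 1979:Wed✓ 1980:Fri✓ 1981:Sat 1982:Sun 1983:Mon 1984:Wed✓ 1985:Thu✓ 1986:Fri✓ 1987:Sat …(18 more)… 2006:Tue 2007:Wed✓ 2008:Fri✓ 2009:Sat 2010:Sun 2011:Mon 2012:Wed✓ 2013:Thu✓ 2014:Fri✓ 2015:Sat 2016:Mon 2017:Tue 2018:Wed✓ 2019:Thu✓ 2020:Sat
Years with five Fridays: 1973, 1974, 1975, 1979, 1980, 1984, 1985, 1986, 1990, 1991, 1996, 1997, 2001, 2002, 2003, 2007, 2008, 2012, 2013, 2014, 2018, 2019 → 22.

22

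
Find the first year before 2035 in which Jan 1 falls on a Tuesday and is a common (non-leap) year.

Jan 1 advances by 2 weekdays after a leap year and by 1 after a common year.
2035: Jan 1 is Monday.
2034: Sunday
2033: Saturday
2032: Thursday (leap)
2031: Wednesday
2030: Tuesday
2030 begins on a Tuesday and is a common year.

2030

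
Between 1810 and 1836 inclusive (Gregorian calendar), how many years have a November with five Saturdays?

November has 30 days; it has five Saturdays when Saturday falls among the first (month-length − 28) days — i.e. when November 1 is one of Saturday/Friday.
November 1 by year: 1810:Thu 1811:Fri✓ 1812:Sun 1813:Mon 1814:Tue 1815:Wed 1816:Fri✓ 1817:Sat✓ 1818:Sun 1819:Mon 1820:Wed 1821:Thu 1822:Fri✓ 1823:Sat✓ 1824:Mon 1825:Tue 1826:Wed 1827:Thu 1828:Sat✓ 1829:Sun 1830:Mon 1831:Tue 1832:Thu 1833:Fri✓ 1834:Sat✓ 1835:Sun 1836:Tue
Years with five Saturdays: 1811, 1816, 1817, 1822, 1823, 1828, 1833, 1834 → 8.

8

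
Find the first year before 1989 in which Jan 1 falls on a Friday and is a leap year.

Jan 1 advances by 2 weekdays after a leap year and by 1 after a common year.
1989: Jan 1 is Sunday.
1988: Friday (leap)
1988 begins on a Friday and is a leap year.

1988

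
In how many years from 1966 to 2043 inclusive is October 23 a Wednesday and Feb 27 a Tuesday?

3

Check each year's weekday for October 23 and Feb 27:
  1966: Sun/Sun  1967: Mon/Mon  1968: Wed/Tue ✓  1969: Thu/Thu  1970: Fri/Fri  1971: Sat/Sat  1972: Mon/Sun  1973: Tue/Tue  1974: Wed/Wed  1975: Thu/Thu  1976: Sat/Fri  1977: Sun/Sun  1978: Mon/Mon  1979: Tue/Tue  …(50 more)…  2030: Wed/Wed  2031: Thu/Thu  2032: Sat/Fri  2033: Sun/Sun  2034: Mon/Mon  2035: Tue/Tue  2036: Thu/Wed  2037: Fri/Fri  2038: Sat/Sat  2039: Sun/Sun  2040: Tue/Mon  2041: Wed/Wed  2042: Thu/Thu  2043: Fri/Fri
Both conditions hold in: 1968, 1996, 2024 — 3.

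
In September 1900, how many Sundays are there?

September 1900 has 30 days and begins on Saturday.
The first Sunday is September 2.
Sundays fall on 2, 9, 16, 23, 30 — that's 5.

5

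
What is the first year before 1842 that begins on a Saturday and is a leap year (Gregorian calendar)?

1820

Jan 1 advances by 2 weekdays after a leap year and by 1 after a common year.
1842: Jan 1 is Saturday.
1841: Friday
1840: Wednesday (leap)
1839: Tuesday
1838: Monday
1837: Sunday
1836: Friday (leap)
1835: Thursday
1834: Wednesday
1833: Tuesday
1832: Sunday (leap)
1831: Saturday
1830: Friday
1829: Thursday
1828: Tuesday (leap)
1827: Monday
1826: Sunday
1825: Saturday
1824: Thursday (leap)
1823: Wednesday
1822: Tuesday
1821: Monday
1820: Saturday (leap)
1820 begins on a Saturday and is a leap year.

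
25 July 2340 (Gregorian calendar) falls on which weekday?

Thursday

January 1, 2340 is a Monday.
July 25 is day 207 of the year, i.e. 206 days after Jan 1.
206 mod 7 = 3, so advance 3 weekdays from Monday: Thursday.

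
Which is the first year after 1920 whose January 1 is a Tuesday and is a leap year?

Jan 1 advances by 2 weekdays after a leap year and by 1 after a common year.
1920: Jan 1 is Thursday (leap).
1921: Saturday
1922: Sunday
1923: Monday
1924: Tuesday (leap)
1924 begins on a Tuesday and is a leap year.

1924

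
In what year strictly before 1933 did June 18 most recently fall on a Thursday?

1931

From one year to the next, a fixed date's weekday advances by 1, or by 2 when a Feb 29 lies between the two dates.
1933: June 18 is Sunday.
1932: Saturday (−1)
1931: Thursday (−2)
June 18 falls on a Thursday in 1931.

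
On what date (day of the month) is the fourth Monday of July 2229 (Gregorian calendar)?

July 1, 2229 is a Wednesday, so the first Monday is the 6th.
The fourth Monday is 6 + 21 = 27.

27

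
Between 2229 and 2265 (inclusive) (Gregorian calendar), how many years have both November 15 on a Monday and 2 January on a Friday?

Check each year's weekday for November 15 and 2 January:
  2229: Sun/Fri  2230: Mon/Sat  2231: Tue/Sun  2232: Thu/Mon  2233: Fri/Wed  2234: Sat/Thu  2235: Sun/Fri  2236: Tue/Sat  2237: Wed/Mon  2238: Thu/Tue  2239: Fri/Wed  2240: Sun/Thu  2241: Mon/Sat  2242: Tue/Sun  …(9 more)…  2252: Mon/Fri ✓  2253: Tue/Sun  2254: Wed/Mon  2255: Thu/Tue  2256: Sat/Wed  2257: Sun/Fri  2258: Mon/Sat  2259: Tue/Sun  2260: Thu/Mon  2261: Fri/Wed  2262: Sat/Thu  2263: Sun/Fri  2264: Tue/Sat  2265: Wed/Mon
Both conditions hold in: 2252 — 1.

1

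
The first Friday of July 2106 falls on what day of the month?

July 1, 2106 is a Thursday, so the first Friday is the 2nd.
The first Friday is 2 + 0 = 2.

2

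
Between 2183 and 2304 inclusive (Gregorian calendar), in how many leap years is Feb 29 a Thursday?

Leap years in 2183–2304: 29 of them.
Feb 29 weekday advances by 5 (mod 7) from one leap year to the next four years later (or differs when a century non-leap intervenes).
Leap-day weekdays: 2184:Sun 2188:Fri 2192:Wed 2196:Mon 2204:Wed 2208:Mon 2212:Sat 2216:Thu✓ 2220:Tue 2224:Sun 2228:Fri 2232:Wed 2236:Mon …(3 more)… 2252:Sun 2256:Fri 2260:Wed 2264:Mon 2268:Sat 2272:Thu✓ 2276:Tue 2280:Sun 2284:Fri 2288:Wed 2292:Mon 2296:Sat 2304:Mon
Thursday: 2216, 2244, 2272 → 3.

3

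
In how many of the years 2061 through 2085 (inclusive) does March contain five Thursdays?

12

March has 31 days; it has five Thursdays when Thursday falls among the first (month-length − 28) days — i.e. when March 1 is one of Thursday/Wednesday/Tuesday.
March 1 by year: 2061:Tue✓ 2062:Wed✓ 2063:Thu✓ 2064:Sat 2065:Sun 2066:Mon 2067:Tue✓ 2068:Thu✓ 2069:Fri 2070:Sat 2071:Sun 2072:Tue✓ 2073:Wed✓ 2074:Thu✓ 2075:Fri 2076:Sun 2077:Mon 2078:Tue✓ 2079:Wed✓ 2080:Fri 2081:Sat 2082:Sun 2083:Mon 2084:Wed✓ 2085:Thu✓
Years with five Thursdays: 2061, 2062, 2063, 2067, 2068, 2072, 2073, 2074, 2078, 2079, 2084, 2085 → 12.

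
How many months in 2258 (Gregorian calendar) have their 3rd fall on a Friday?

2

Check the 3rd of each month of 2258: Jan 3: Sun, Feb 3: Wed, Mar 3: Wed, Apr 3: Sat, May 3: Mon, Jun 3: Thu, Jul 3: Sat, Aug 3: Tue, Sep 3: Fri, Oct 3: Sun, Nov 3: Wed, Dec 3: Fri.
Friday occurs in September, December — 2 months.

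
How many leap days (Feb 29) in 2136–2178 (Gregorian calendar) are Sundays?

Leap years in 2136–2178: 11 of them.
Feb 29 weekday advances by 5 (mod 7) from one leap year to the next four years later (or differs when a century non-leap intervenes).
Leap-day weekdays: 2136:Wed 2140:Mon 2144:Sat 2148:Thu 2152:Tue 2156:Sun✓ 2160:Fri 2164:Wed 2168:Mon 2172:Sat 2176:Thu
Sunday: 2156 → 1.

1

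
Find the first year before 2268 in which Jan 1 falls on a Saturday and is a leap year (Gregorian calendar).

2248

Jan 1 advances by 2 weekdays after a leap year and by 1 after a common year.
2268: Jan 1 is Wednesday (leap).
2267: Tuesday
2266: Monday
2265: Sunday
2264: Friday (leap)
2263: Thursday
2262: Wednesday
2261: Tuesday
2260: Sunday (leap)
2259: Saturday
2258: Friday
2257: Thursday
2256: Tuesday (leap)
2255: Monday
2254: Sunday
2253: Saturday
2252: Thursday (leap)
2251: Wednesday
2250: Tuesday
2249: Monday
2248: Saturday (leap)
2248 begins on a Saturday and is a leap year.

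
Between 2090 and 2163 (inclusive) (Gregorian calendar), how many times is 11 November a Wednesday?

11

Track 11 November's weekday year by year (advancing +1, or +2 across a Feb 29):
  2090: Sat  2091: Sun (+1)  2092: Tue (+2)  2093: Wed (+1) ✓  2094: Thu (+1)
  2095: Fri (+1)  2096: Sun (+2)  2097: Mon (+1)  2098: Tue (+1)  2099: Wed (+1) ✓
  2100: Thu (+1)  2101: Fri (+1)  2102: Sat (+1)  2103: Sun (+1)  … (46 more years) …
  2150: Wed (+1) ✓  2151: Thu (+1)  2152: Sat (+2)  2153: Sun (+1)  2154: Mon (+1)
  2155: Tue (+1)  2156: Thu (+2)  2157: Fri (+1)  2158: Sat (+1)  2159: Sun (+1)
  2160: Tue (+2)  2161: Wed (+1) ✓  2162: Thu (+1)  2163: Fri (+1)
Wednesday years: 2093, 2099, 2105, 2111, 2116, 2122, 2133, 2139, 2144, 2150, 2161 — 11 in total.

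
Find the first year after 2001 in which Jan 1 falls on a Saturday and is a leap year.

Jan 1 advances by 2 weekdays after a leap year and by 1 after a common year.
2001: Jan 1 is Monday.
2002: Tuesday
2003: Wednesday
2004: Thursday (leap)
2005: Saturday
2006: Sunday
2007: Monday
2008: Tuesday (leap)
2009: Thursday
2010: Friday
2011: Saturday
2012: Sunday (leap)
2013: Tuesday
2014: Wednesday
2015: Thursday
2016: Friday (leap)
2017: Sunday
2018: Monday
2019: Tuesday
2020: Wednesday (leap)
2021: Friday
2022: Saturday
2023: Sunday
2024: Monday (leap)
2025: Wednesday
2026: Thursday
2027: Friday
2028: Saturday (leap)
2028 begins on a Saturday and is a leap year.

2028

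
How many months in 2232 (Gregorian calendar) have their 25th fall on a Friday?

Check the 25th of each month of 2232: Jan 25: Wed, Feb 25: Sat, Mar 25: Sun, Apr 25: Wed, May 25: Fri, Jun 25: Mon, Jul 25: Wed, Aug 25: Sat, Sep 25: Tue, Oct 25: Thu, Nov 25: Sun, Dec 25: Tue.
Friday occurs in May — 1 month.

1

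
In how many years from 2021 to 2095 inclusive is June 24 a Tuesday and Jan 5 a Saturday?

Check each year's weekday for June 24 and Jan 5:
  2021: Thu/Tue  2022: Fri/Wed  2023: Sat/Thu  2024: Mon/Fri  2025: Tue/Sun  2026: Wed/Mon  2027: Thu/Tue  2028: Sat/Wed  2029: Sun/Fri  2030: Mon/Sat  2031: Tue/Sun  2032: Thu/Mon  2033: Fri/Wed  2034: Sat/Thu  …(47 more)…  2082: Wed/Mon  2083: Thu/Tue  2084: Sat/Wed  2085: Sun/Fri  2086: Mon/Sat  2087: Tue/Sun  2088: Thu/Mon  2089: Fri/Wed  2090: Sat/Thu  2091: Sun/Fri  2092: Tue/Sat ✓  2093: Wed/Mon  2094: Thu/Tue  2095: Fri/Wed
Both conditions hold in: 2036, 2064, 2092 — 3.

3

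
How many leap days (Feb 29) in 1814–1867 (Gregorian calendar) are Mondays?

Leap years in 1814–1867: 13 of them.
Feb 29 weekday advances by 5 (mod 7) from one leap year to the next four years later (or differs when a century non-leap intervenes).
Leap-day weekdays: 1816:Thu 1820:Tue 1824:Sun 1828:Fri 1832:Wed 1836:Mon✓ 1840:Sat 1844:Thu 1848:Tue 1852:Sun 1856:Fri 1860:Wed 1864:Mon✓
Monday: 1836, 1864 → 2.

2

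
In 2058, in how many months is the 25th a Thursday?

Check the 25th of each month of 2058: Jan 25: Fri, Feb 25: Mon, Mar 25: Mon, Apr 25: Thu, May 25: Sat, Jun 25: Tue, Jul 25: Thu, Aug 25: Sun, Sep 25: Wed, Oct 25: Fri, Nov 25: Mon, Dec 25: Wed.
Thursday occurs in April, July — 2 months.

2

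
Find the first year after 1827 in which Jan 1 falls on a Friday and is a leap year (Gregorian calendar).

Jan 1 advances by 2 weekdays after a leap year and by 1 after a common year.
1827: Jan 1 is Monday.
1828: Tuesday (leap)
1829: Thursday
1830: Friday
1831: Saturday
1832: Sunday (leap)
1833: Tuesday
1834: Wednesday
1835: Thursday
1836: Friday (leap)
1836 begins on a Friday and is a leap year.

1836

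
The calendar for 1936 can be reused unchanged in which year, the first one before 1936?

Two years share a calendar iff Jan 1 falls on the same weekday and both are leap or both are common. 1936: Jan 1 is Wednesday, leap year.
1935: Jan 1 Tuesday, common
1934: Jan 1 Monday, common
1933: Jan 1 Sunday, common
1932: Jan 1 Friday, leap
1931: Jan 1 Thursday, common
1930: Jan 1 Wednesday, common
1929: Jan 1 Tuesday, common
1928: Jan 1 Sunday, leap
1927: Jan 1 Saturday, common
1926: Jan 1 Friday, common
1925: Jan 1 Thursday, common
1924: Jan 1 Tuesday, leap
1923: Jan 1 Monday, common
1922: Jan 1 Sunday, common
1921: Jan 1 Saturday, common
1920: Jan 1 Thursday, leap
1919: Jan 1 Wednesday, common
1918: Jan 1 Tuesday, common
1917: Jan 1 Monday, common
1916: Jan 1 Saturday, leap
1915: Jan 1 Friday, common
1914: Jan 1 Thursday, common
1913: Jan 1 Wednesday, common
1912: Jan 1 Monday, leap
1911: Jan 1 Sunday, common
1910: Jan 1 Saturday, common
1909: Jan 1 Friday, common
1908: Jan 1 Wednesday, leap
1908 matches on both conditions.

1908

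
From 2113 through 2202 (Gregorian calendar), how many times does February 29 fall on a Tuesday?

Leap years in 2113–2202: 21 of them.
Feb 29 weekday advances by 5 (mod 7) from one leap year to the next four years later (or differs when a century non-leap intervenes).
Leap-day weekdays: 2116:Sat 2120:Thu 2124:Tue✓ 2128:Sun 2132:Fri 2136:Wed 2140:Mon 2144:Sat 2148:Thu 2152:Tue✓ 2156:Sun 2160:Fri 2164:Wed 2168:Mon 2172:Sat 2176:Thu 2180:Tue✓ 2184:Sun 2188:Fri 2192:Wed 2196:Mon
Tuesday: 2124, 2152, 2180 → 3.

3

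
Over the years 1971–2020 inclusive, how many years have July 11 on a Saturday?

Track July 11's weekday year by year (advancing +1, or +2 across a Feb 29):
  1971: Sun  1972: Tue (+2)  1973: Wed (+1)  1974: Thu (+1)  1975: Fri (+1)
  1976: Sun (+2)  1977: Mon (+1)  1978: Tue (+1)  1979: Wed (+1)  1980: Fri (+2)
  1981: Sat (+1) ✓  1982: Sun (+1)  1983: Mon (+1)  1984: Wed (+2)  … (22 more years) …
  2007: Wed (+1)  2008: Fri (+2)  2009: Sat (+1) ✓  2010: Sun (+1)  2011: Mon (+1)
  2012: Wed (+2)  2013: Thu (+1)  2014: Fri (+1)  2015: Sat (+1) ✓  2016: Mon (+2)
  2017: Tue (+1)  2018: Wed (+1)  2019: Thu (+1)  2020: Sat (+2) ✓
Saturday years: 1981, 1987, 1992, 1998, 2009, 2015, 2020 — 7 in total.

7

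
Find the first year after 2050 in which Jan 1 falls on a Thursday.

Jan 1 advances by 2 weekdays after a leap year and by 1 after a common year.
2050: Jan 1 is Saturday.
2051: Sunday
2052: Monday (leap)
2053: Wednesday
2054: Thursday
2054 begins on a Thursday

2054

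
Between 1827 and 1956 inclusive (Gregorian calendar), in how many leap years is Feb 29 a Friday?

5

Leap years in 1827–1956: 32 of them.
Feb 29 weekday advances by 5 (mod 7) from one leap year to the next four years later (or differs when a century non-leap intervenes).
Leap-day weekdays: 1828:Fri✓ 1832:Wed 1836:Mon 1840:Sat 1844:Thu 1848:Tue 1852:Sun 1856:Fri✓ 1860:Wed 1864:Mon 1868:Sat 1872:Thu 1876:Tue …(6 more)… 1908:Sat 1912:Thu 1916:Tue 1920:Sun 1924:Fri✓ 1928:Wed 1932:Mon 1936:Sat 1940:Thu 1944:Tue 1948:Sun 1952:Fri✓ 1956:Wed
Friday: 1828, 1856, 1884, 1924, 1952 → 5.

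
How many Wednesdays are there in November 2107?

5

November 2107 has 30 days and begins on Tuesday.
The first Wednesday is November 2.
Wednesdays fall on 2, 9, 16, 23, 30 — that's 5.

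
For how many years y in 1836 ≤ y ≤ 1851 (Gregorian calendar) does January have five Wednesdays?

8

January has 31 days; it has five Wednesdays when Wednesday falls among the first (month-length − 28) days — i.e. when January 1 is one of Wednesday/Tuesday/Monday.
January 1 by year: 1836:Fri 1837:Sun 1838:Mon✓ 1839:Tue✓ 1840:Wed✓ 1841:Fri 1842:Sat 1843:Sun 1844:Mon✓ 1845:Wed✓ 1846:Thu 1847:Fri 1848:Sat 1849:Mon✓ 1850:Tue✓ 1851:Wed✓
Years with five Wednesdays: 1838, 1839, 1840, 1844, 1845, 1849, 1850, 1851 → 8.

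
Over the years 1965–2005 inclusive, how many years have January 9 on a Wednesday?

Track January 9's weekday year by year (advancing +1, or +2 across a Feb 29):
  1965: Sat  1966: Sun (+1)  1967: Mon (+1)  1968: Tue (+1)  1969: Thu (+2)
  1970: Fri (+1)  1971: Sat (+1)  1972: Sun (+1)  1973: Tue (+2)  1974: Wed (+1) ✓
  1975: Thu (+1)  1976: Fri (+1)  1977: Sun (+2)  1978: Mon (+1)  … (13 more years) …
  1992: Thu (+1)  1993: Sat (+2)  1994: Sun (+1)  1995: Mon (+1)  1996: Tue (+1)
  1997: Thu (+2)  1998: Fri (+1)  1999: Sat (+1)  2000: Sun (+1)  2001: Tue (+2)
  2002: Wed (+1) ✓  2003: Thu (+1)  2004: Fri (+1)  2005: Sun (+2)
Wednesday years: 1974, 1980, 1985, 1991, 2002 — 5 in total.

5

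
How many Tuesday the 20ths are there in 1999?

2

Check the 20th of each month of 1999: Jan 20: Wed, Feb 20: Sat, Mar 20: Sat, Apr 20: Tue, May 20: Thu, Jun 20: Sun, Jul 20: Tue, Aug 20: Fri, Sep 20: Mon, Oct 20: Wed, Nov 20: Sat, Dec 20: Mon.
Tuesday occurs in April, July — 2 months.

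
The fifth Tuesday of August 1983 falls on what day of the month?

August 1, 1983 is a Monday, so the first Tuesday is the 2nd.
The fifth Tuesday is 2 + 28 = 30.

30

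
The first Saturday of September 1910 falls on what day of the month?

3

September 1, 1910 is a Thursday, so the first Saturday is the 3rd.
The first Saturday is 3 + 0 = 3.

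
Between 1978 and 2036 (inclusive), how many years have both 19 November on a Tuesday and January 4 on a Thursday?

2

Check each year's weekday for 19 November and January 4:
  1978: Sun/Wed  1979: Mon/Thu  1980: Wed/Fri  1981: Thu/Sun  1982: Fri/Mon  1983: Sat/Tue  1984: Mon/Wed  1985: Tue/Fri  1986: Wed/Sat  1987: Thu/Sun  1988: Sat/Mon  1989: Sun/Wed  1990: Mon/Thu  1991: Tue/Fri  …(31 more)…  2023: Sun/Wed  2024: Tue/Thu ✓  2025: Wed/Sat  2026: Thu/Sun  2027: Fri/Mon  2028: Sun/Tue  2029: Mon/Thu  2030: Tue/Fri  2031: Wed/Sat  2032: Fri/Sun  2033: Sat/Tue  2034: Sun/Wed  2035: Mon/Thu  2036: Wed/Fri
Both conditions hold in: 1996, 2024 — 2.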